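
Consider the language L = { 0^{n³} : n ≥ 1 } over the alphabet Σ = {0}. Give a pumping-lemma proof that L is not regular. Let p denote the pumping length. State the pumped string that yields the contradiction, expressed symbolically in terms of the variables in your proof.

0^{p³+k}

Suppose for contradiction that L is regular, and let p be the pumping length.
Take w = 0^{p³} ∈ L with |w| = p³ ≥ p.
Write w = xyz as guaranteed by the lemma, with |xy| ≤ p and |y| ≥ 1.
Then y = 0^k for some k with 1 ≤ k ≤ p.
Pump with i = 2: xy^2z = 0^{p³+k}. Since 1 ≤ k ≤ p, p³ < p³+k ≤ p³+p < p³+3p²+3p+1 = (p+1)³, so p³+k is not a perfect cube. So xy^2z ∉ L.
Contradiction. Therefore L is not regular.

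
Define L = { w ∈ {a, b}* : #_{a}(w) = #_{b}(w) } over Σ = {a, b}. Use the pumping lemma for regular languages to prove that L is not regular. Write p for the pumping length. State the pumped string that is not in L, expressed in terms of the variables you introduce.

a^{p+k} b^p

Assume L is regular; let p be its pumping constant.
Choose w = a^p b^p ∈ L with |w| = 2p ≥ p.
The pumping lemma gives a decomposition w = xyz where |xy| ≤ p and y is nonempty.
Because |xy| ≤ p and w begins with p copies of a, we have y = a^k with 1 ≤ k ≤ p.
Pump with i = 2: xy^2z = a^{p+k} b^p has p+k occurrences of a but only p of b. Since k ≥ 1 the counts differ, so xy^2z ∉ L.
This is a contradiction; hence L is not regular.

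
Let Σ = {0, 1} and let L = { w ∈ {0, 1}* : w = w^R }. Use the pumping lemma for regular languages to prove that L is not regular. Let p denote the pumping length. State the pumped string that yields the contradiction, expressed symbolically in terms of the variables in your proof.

0^{p+k} 1 0^p

Assume L is regular. Let p be the pumping length given by the pumping lemma.
Take w = 0^p 1 0^p, a palindrome of length 2p+1 ≥ p.
By the pumping lemma, w = xyz with |xy| ≤ p and |y| ≥ 1.
Because |xy| ≤ p and w begins with p copies of 0, we have y = 0^k with 1 ≤ k ≤ p.
Pump with i = 2: xy^2z = 0^{p+k} 1 0^p. Its reverse is 0^p 1 0^{p+k}, which differs from xy^2z since k ≥ 1. So xy^2z is not a palindrome and xy^2z ∉ L.
This is a contradiction; hence L is not regular.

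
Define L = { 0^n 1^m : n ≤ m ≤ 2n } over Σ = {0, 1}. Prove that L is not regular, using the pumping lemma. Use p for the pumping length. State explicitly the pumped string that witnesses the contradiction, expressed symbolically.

Assume L is regular. Let p be the pumping length given by the pumping lemma.
Take w = 0^p 1^p ∈ L (since p ≤ p ≤ 2p), with |w| = 2p ≥ p.
By the pumping lemma, w = xyz with |xy| ≤ p and |y| ≥ 1.
Since the first p symbols of w are all 0's and |xy| ≤ p, y lies entirely in the leading 0-block: y = 0^k for some k with 1 ≤ k ≤ p.
Pump with i = 2: xy^2z = 0^{p+k} 1^p. Now n = p+k > p = m, so the condition n ≤ m fails. Thus xy^2z ∉ L.
Contradiction. Therefore L is not regular.

0^{p+k} 1^p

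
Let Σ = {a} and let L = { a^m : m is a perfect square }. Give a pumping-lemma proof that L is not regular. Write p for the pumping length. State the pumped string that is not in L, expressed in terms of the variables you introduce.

a^{p²+k}

Assume L is regular; let p be its pumping constant.
Take w = a^{p²} ∈ L with |w| = p² ≥ p.
The pumping lemma gives a decomposition w = xyz where |xy| ≤ p and y is nonempty.
Then y = a^k for some k with 1 ≤ k ≤ p.
Pump with i = 2: xy^2z = a^{p²+k}. Since 1 ≤ k ≤ p, p² < p²+k ≤ p²+p < (p+1)², so p²+k lies strictly between consecutive squares and is not a perfect square. So xy^2z ∉ L.
Contradiction. Therefore L is not regular.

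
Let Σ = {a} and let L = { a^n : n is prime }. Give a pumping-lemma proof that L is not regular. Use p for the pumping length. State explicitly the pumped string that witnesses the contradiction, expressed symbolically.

Assume L is regular. Let p be the pumping length given by the pumping lemma.
Let q be a prime with q ≥ p+2 (infinitely many primes exist), and take w = a^q ∈ L with |w| = q ≥ p.
By the pumping lemma, w = xyz with |xy| ≤ p and |y| > 0.
Then y = a^k for some k with 1 ≤ k ≤ p.
Since 1 ≤ k ≤ p, |xz| = q-k. Pump with i = q+1: |xy^{q+1}z| = (q-k)+(q+1)k = q+qk = q(1+k), which is composite (both factors ≥ 2). So xy^{q+1}z = a^{q(1+k)} ∉ L.
This is a contradiction; hence L is not regular.

a^{q(1+k)}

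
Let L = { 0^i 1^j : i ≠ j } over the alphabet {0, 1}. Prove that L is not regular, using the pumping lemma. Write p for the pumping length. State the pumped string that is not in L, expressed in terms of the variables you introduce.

0^{p+p!} 1^{p+p!}

Assume L is regular; let p be its pumping constant.
Choose w = 0^p 1^{p+p!}. Since p ≠ p+p!, w ∈ L; and |w| ≥ p.
The pumping lemma gives a decomposition w = xyz where |xy| ≤ p and |y| ≥ 1.
Since the first p symbols of w are all 0's and |xy| ≤ p, y lies entirely in the leading 0-block: y = 0^k for some k with 1 ≤ k ≤ p.
Since 1 ≤ k ≤ p, k divides p!; set t = 1 + p!/k. Then xy^t z has p + (p!/k)·k = p + p! copies of 0. Now the 0-count equals the 1-count, so i ≠ j fails. So xy^t z = 0^{p+p!} 1^{p+p!} ∉ L.
This is a contradiction; hence L is not regular.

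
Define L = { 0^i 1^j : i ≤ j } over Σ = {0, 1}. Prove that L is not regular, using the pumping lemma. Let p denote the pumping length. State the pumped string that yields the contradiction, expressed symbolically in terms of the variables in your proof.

Assume L is regular. Let p be the pumping length given by the pumping lemma.
Choose w = 0^p 1^p ∈ L, with |w| = 2p ≥ p.
Write w = xyz as guaranteed by the lemma, with |xy| ≤ p and |y| ≥ 1.
Since the first p symbols of w are all 0's and |xy| ≤ p, y lies entirely in the leading 0-block: y = 0^k for some k with 1 ≤ k ≤ p.
Consider xy^2z = 0^{p+k} 1^p. Since k ≥ 1, the 0-count p+k exceeds the 1-count p, so i ≤ j fails; thus xy^2z ∉ L.
This is a contradiction; hence L is not regular.

0^{p+k} 1^p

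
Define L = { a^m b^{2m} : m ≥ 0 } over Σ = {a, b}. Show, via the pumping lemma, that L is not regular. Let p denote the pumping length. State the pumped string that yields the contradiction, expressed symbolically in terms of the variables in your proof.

a^{p+k} b^{2p}

Toward a contradiction, assume L is regular with pumping length p.
Take w = a^p b^{2p}. Then w ∈ L and |w| = 3p ≥ p.
The pumping lemma gives a decomposition w = xyz where |xy| ≤ p and |y| > 0.
Since the first p symbols of w are all a's and |xy| ≤ p, y lies entirely in the leading a-block: y = a^k for some k with 1 ≤ k ≤ p.
Pump with i = 2: xy^2z = a^{p+k} b^{2p}. For this to lie in L we would need 2p = 2(p+k), which forces k = 0. But k ≥ 1, so xy^2z ∉ L.
This contradicts the pumping lemma, so L is not regular.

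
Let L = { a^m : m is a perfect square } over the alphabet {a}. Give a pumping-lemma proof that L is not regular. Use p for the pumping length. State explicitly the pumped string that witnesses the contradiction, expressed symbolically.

Toward a contradiction, assume L is regular with pumping length p.
Take w = a^{p²} ∈ L with |w| = p² ≥ p.
By the pumping lemma, w = xyz with |xy| ≤ p and |y| > 0.
Then y = a^k for some k with 1 ≤ k ≤ p.
Pump with i = 2: xy^2z = a^{p²+k}. Since 1 ≤ k ≤ p, p² < p²+k ≤ p²+p < (p+1)², so p²+k lies strictly between consecutive squares and is not a perfect square. So xy^2z ∉ L.
Contradiction. Therefore L is not regular.

a^{p²+k}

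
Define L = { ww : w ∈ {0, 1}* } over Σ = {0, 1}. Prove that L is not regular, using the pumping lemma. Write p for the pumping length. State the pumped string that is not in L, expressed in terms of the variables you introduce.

Assume L is regular; let p be its pumping constant.
Take w = 0^p 1^p 0^p 1^p = uu where u = 0^p1^p; then w ∈ L and |w| = 4p ≥ p.
Write w = xyz as guaranteed by the lemma, with |xy| ≤ p and y is nonempty.
The first p characters of w are 0's, so xy (and hence y) consists only of 0's. Write y = 0^k, 1 ≤ k ≤ p.
Pump with i = 2: xy^2z = 0^{p+k} 1^p 0^p 1^p, of length 4p+k. Suppose this equals vv. The string starts with 0 and ends with 1, so v does too; thus the boundary between the two copies of v is a 1→0 transition. There is exactly one such transition, at position 2p+k, so |v| = 2p+k and |vv| = 4p+2k ≠ 4p+k since k ≥ 1. So xy^2z ∉ L.
This is a contradiction; hence L is not regular.

0^{p+k} 1^p 0^p 1^p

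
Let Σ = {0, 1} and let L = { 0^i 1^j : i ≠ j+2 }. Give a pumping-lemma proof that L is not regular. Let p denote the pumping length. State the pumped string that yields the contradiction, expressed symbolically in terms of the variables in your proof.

Assume L is regular. Let p be the pumping length given by the pumping lemma.
Choose w = 0^p 1^{p+p!-2}. Since p ≠ (p+p!-2)+2 = p+p!, w ∈ L; and |w| ≥ p.
Write w = xyz as guaranteed by the lemma, with |xy| ≤ p and |y| ≥ 1.
Since the first p symbols of w are all 0's and |xy| ≤ p, y lies entirely in the leading 0-block: y = 0^k for some k with 1 ≤ k ≤ p.
Since 1 ≤ k ≤ p, k divides p!; set t = 1 + p!/k. Then xy^t z has p + (p!/k)·k = p + p! copies of 0. Now the 0-count is p+p! and (1-count)+2 = (p+p!-2)+2 = p+p!, so i ≠ j+2 fails. So xy^t z = 0^{p+p!} 1^{p+p!-2} ∉ L.
Contradiction. Therefore L is not regular.

0^{p+p!} 1^{p+p!-2}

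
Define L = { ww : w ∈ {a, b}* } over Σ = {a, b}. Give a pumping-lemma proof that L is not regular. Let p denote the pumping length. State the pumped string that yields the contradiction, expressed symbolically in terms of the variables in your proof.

a^{p+k} b^p a^p b^p

Assume L is regular; let p be its pumping constant.
Take w = a^p b^p a^p b^p = uu where u = a^pb^p; then w ∈ L and |w| = 4p ≥ p.
By the pumping lemma, w = xyz with |xy| ≤ p and |y| > 0.
Because |xy| ≤ p and w begins with p copies of a, we have y = a^k with 1 ≤ k ≤ p.
Pump with i = 2: xy^2z = a^{p+k} b^p a^p b^p, of length 4p+k. Suppose this equals vv. The string starts with a and ends with b, so v does too; thus the boundary between the two copies of v is a b→a transition. There is exactly one such transition, at position 2p+k, so |v| = 2p+k and |vv| = 4p+2k ≠ 4p+k since k ≥ 1. So xy^2z ∉ L.
Contradiction. Therefore L is not regular.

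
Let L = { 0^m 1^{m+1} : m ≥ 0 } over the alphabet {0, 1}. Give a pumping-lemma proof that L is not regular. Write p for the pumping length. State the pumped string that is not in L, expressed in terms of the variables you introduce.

Toward a contradiction, assume L is regular with pumping length p.
Let w = 0^p 1^{p+1} ∈ L; note |w| = 2p+1 ≥ p.
The pumping lemma gives a decomposition w = xyz where |xy| ≤ p and |y| > 0.
The first p characters of w are 0's, so xy (and hence y) consists only of 0's. Write y = 0^k, 1 ≤ k ≤ p.
Pump with i = 2: xy^2z = 0^{p+k} 1^{p+1}. For this to lie in L we would need p+1 = (p+k)+1, which forces k = 0. But k ≥ 1, so xy^2z ∉ L.
This is a contradiction; hence L is not regular.

0^{p+k} 1^{p+1}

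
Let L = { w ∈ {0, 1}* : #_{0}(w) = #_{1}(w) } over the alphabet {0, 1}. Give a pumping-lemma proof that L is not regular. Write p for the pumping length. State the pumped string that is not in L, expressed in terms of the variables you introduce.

0^{p+k} 1^p

Toward a contradiction, assume L is regular with pumping length p.
Choose w = 0^p 1^p ∈ L with |w| = 2p ≥ p.
The pumping lemma gives a decomposition w = xyz where |xy| ≤ p and y is nonempty.
Since the first p symbols of w are all 0's and |xy| ≤ p, y lies entirely in the leading 0-block: y = 0^k for some k with 1 ≤ k ≤ p.
Pump with i = 2: xy^2z = 0^{p+k} 1^p has p+k occurrences of 0 but only p of 1. Since k ≥ 1 the counts differ, so xy^2z ∉ L.
This contradicts the pumping lemma, so L is not regular.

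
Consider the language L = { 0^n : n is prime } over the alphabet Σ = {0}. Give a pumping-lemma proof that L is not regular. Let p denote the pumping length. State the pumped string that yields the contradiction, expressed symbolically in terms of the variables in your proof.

0^{q(1+k)}

Suppose for contradiction that L is regular, and let p be the pumping length.
Let q be a prime with q ≥ p+2 (infinitely many primes exist), and take w = 0^q ∈ L with |w| = q ≥ p.
By the pumping lemma, w = xyz with |xy| ≤ p and y is nonempty.
Then y = 0^k for some k with 1 ≤ k ≤ p.
Since 1 ≤ k ≤ p, |xz| = q-k. Pump with i = q+1: |xy^{q+1}z| = (q-k)+(q+1)k = q+qk = q(1+k), which is composite (both factors ≥ 2). So xy^{q+1}z = 0^{q(1+k)} ∉ L.
This is a contradiction; hence L is not regular.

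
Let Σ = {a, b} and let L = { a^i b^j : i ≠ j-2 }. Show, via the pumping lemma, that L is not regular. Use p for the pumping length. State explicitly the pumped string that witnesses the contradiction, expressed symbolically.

Toward a contradiction, assume L is regular with pumping length p.
Choose w = a^p b^{p+p!+2}. Since p ≠ (p+p!+2)-2 = p+p!, w ∈ L; and |w| ≥ p.
By the pumping lemma, w = xyz with |xy| ≤ p and |y| ≥ 1.
Because |xy| ≤ p and w begins with p copies of a, we have y = a^k with 1 ≤ k ≤ p.
Since 1 ≤ k ≤ p, k divides p!; set t = 1 + p!/k. Then xy^t z has p + (p!/k)·k = p + p! copies of a. Now the a-count is p+p! and (b-count)-2 = (p+p!+2)-2 = p+p!, so i ≠ j-2 fails. So xy^t z = a^{p+p!} b^{p+p!+2} ∉ L.
This is a contradiction; hence L is not regular.

a^{p+p!} b^{p+p!+2}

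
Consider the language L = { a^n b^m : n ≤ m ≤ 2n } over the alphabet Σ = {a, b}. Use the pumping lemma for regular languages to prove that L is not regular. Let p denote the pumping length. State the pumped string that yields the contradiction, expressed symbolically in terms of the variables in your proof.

Toward a contradiction, assume L is regular with pumping length p.
Take w = a^p b^p ∈ L (since p ≤ p ≤ 2p), with |w| = 2p ≥ p.
Write w = xyz as guaranteed by the lemma, with |xy| ≤ p and y is nonempty.
Because |xy| ≤ p and w begins with p copies of a, we have y = a^k with 1 ≤ k ≤ p.
Pump with i = 2: xy^2z = a^{p+k} b^p. Now n = p+k > p = m, so the condition n ≤ m fails. Thus xy^2z ∉ L.
Contradiction. Therefore L is not regular.

a^{p+k} b^p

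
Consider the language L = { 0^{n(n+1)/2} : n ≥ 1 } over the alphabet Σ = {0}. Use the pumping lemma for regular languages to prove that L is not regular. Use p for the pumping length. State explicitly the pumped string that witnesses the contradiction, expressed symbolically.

0^{p(p+1)/2+k}

Assume L is regular. Let p be the pumping length given by the pumping lemma.
Take w = 0^{p(p+1)/2} ∈ L with |w| = p(p+1)/2 ≥ p.
By the pumping lemma, w = xyz with |xy| ≤ p and |y| ≥ 1.
Then y = 0^k for some k with 1 ≤ k ≤ p.
Pump with i = 2: xy^2z = 0^{p(p+1)/2+k}. Since 1 ≤ k ≤ p, p(p+1)/2 < p(p+1)/2+k ≤ p(p+1)/2+p < (p+1)(p+2)/2, so p(p+1)/2+k is strictly between consecutive triangular numbers. So xy^2z ∉ L.
This is a contradiction; hence L is not regular.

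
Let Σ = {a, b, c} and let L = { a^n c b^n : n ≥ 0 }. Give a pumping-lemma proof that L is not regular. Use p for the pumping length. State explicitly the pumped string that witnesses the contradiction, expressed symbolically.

Suppose for contradiction that L is regular, and let p be the pumping length.
Take w = a^p c b^p ∈ L with |w| = 2p+1 ≥ p.
By the pumping lemma, w = xyz with |xy| ≤ p and y is nonempty.
Since the first p symbols of w are all a's and |xy| ≤ p, y lies entirely in the leading a-block: y = a^k for some k with 1 ≤ k ≤ p.
Pump with i = 2: xy^2z = a^{p+k} c b^p, which would require p+k = p. But k ≥ 1, so xy^2z ∉ L.
Contradiction. Therefore L is not regular.

a^{p+k} c b^p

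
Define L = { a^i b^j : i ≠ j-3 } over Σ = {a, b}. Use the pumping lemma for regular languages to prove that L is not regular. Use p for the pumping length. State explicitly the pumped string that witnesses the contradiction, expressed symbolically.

a^{p+p!} b^{p+p!+3}

Suppose for contradiction that L is regular, and let p be the pumping length.
Choose w = a^p b^{p+p!+3}. Since p ≠ (p+p!+3)-3 = p+p!, w ∈ L; and |w| ≥ p.
By the pumping lemma, w = xyz with |xy| ≤ p and y is nonempty.
Because |xy| ≤ p and w begins with p copies of a, we have y = a^k with 1 ≤ k ≤ p.
Since 1 ≤ k ≤ p, k divides p!; set t = 1 + p!/k. Then xy^t z has p + (p!/k)·k = p + p! copies of a. Now the a-count is p+p! and (b-count)-3 = (p+p!+3)-3 = p+p!, so i ≠ j-3 fails. So xy^t z = a^{p+p!} b^{p+p!+3} ∉ L.
This contradicts the pumping lemma, so L is not regular.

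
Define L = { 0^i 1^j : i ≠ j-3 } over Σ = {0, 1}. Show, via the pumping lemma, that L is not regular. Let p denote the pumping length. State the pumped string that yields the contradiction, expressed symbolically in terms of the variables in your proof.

0^{p+p!} 1^{p+p!+3}

Assume L is regular; let p be its pumping constant.
Choose w = 0^p 1^{p+p!+3}. Since p ≠ (p+p!+3)-3 = p+p!, w ∈ L; and |w| ≥ p.
Write w = xyz as guaranteed by the lemma, with |xy| ≤ p and |y| > 0.
Because |xy| ≤ p and w begins with p copies of 0, we have y = 0^k with 1 ≤ k ≤ p.
Since 1 ≤ k ≤ p, k divides p!; set t = 1 + p!/k. Then xy^t z has p + (p!/k)·k = p + p! copies of 0. Now the 0-count is p+p! and (1-count)-3 = (p+p!+3)-3 = p+p!, so i ≠ j-3 fails. So xy^t z = 0^{p+p!} 1^{p+p!+3} ∉ L.
This is a contradiction; hence L is not regular.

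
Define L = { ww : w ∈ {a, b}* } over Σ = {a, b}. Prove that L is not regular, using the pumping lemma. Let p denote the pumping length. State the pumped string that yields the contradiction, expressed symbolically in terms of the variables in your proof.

Toward a contradiction, assume L is regular with pumping length p.
Take w = a^p b^p a^p b^p = uu where u = a^pb^p; then w ∈ L and |w| = 4p ≥ p.
The pumping lemma gives a decomposition w = xyz where |xy| ≤ p and |y| ≥ 1.
Since the first p symbols of w are all a's and |xy| ≤ p, y lies entirely in the leading a-block: y = a^k for some k with 1 ≤ k ≤ p.
Pump with i = 2: xy^2z = a^{p+k} b^p a^p b^p, of length 4p+k. Suppose this equals vv. The string starts with a and ends with b, so v does too; thus the boundary between the two copies of v is a b→a transition. There is exactly one such transition, at position 2p+k, so |v| = 2p+k and |vv| = 4p+2k ≠ 4p+k since k ≥ 1. So xy^2z ∉ L.
This contradicts the pumping lemma, so L is not regular.

a^{p+k} b^p a^p b^p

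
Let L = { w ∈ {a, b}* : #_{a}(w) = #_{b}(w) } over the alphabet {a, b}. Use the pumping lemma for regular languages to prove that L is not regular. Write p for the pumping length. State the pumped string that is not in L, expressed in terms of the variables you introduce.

a^{p+k} b^p

Suppose for contradiction that L is regular, and let p be the pumping length.
Choose w = a^p b^p ∈ L with |w| = 2p ≥ p.
Write w = xyz as guaranteed by the lemma, with |xy| ≤ p and y is nonempty.
Because |xy| ≤ p and w begins with p copies of a, we have y = a^k with 1 ≤ k ≤ p.
Pump with i = 2: xy^2z = a^{p+k} b^p has p+k occurrences of a but only p of b. Since k ≥ 1 the counts differ, so xy^2z ∉ L.
This is a contradiction; hence L is not regular.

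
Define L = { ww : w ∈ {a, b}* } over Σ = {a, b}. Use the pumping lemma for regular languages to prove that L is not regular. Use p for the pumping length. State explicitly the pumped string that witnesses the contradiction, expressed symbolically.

a^{p+k} b^p a^p b^p

Toward a contradiction, assume L is regular with pumping length p.
Take w = a^p b^p a^p b^p = uu where u = a^pb^p; then w ∈ L and |w| = 4p ≥ p.
Write w = xyz as guaranteed by the lemma, with |xy| ≤ p and |y| ≥ 1.
The first p characters of w are a's, so xy (and hence y) consists only of a's. Write y = a^k, 1 ≤ k ≤ p.
Pump with i = 2: xy^2z = a^{p+k} b^p a^p b^p, of length 4p+k. Suppose this equals vv. The string starts with a and ends with b, so v does too; thus the boundary between the two copies of v is a b→a transition. There is exactly one such transition, at position 2p+k, so |v| = 2p+k and |vv| = 4p+2k ≠ 4p+k since k ≥ 1. So xy^2z ∉ L.
This is a contradiction; hence L is not regular.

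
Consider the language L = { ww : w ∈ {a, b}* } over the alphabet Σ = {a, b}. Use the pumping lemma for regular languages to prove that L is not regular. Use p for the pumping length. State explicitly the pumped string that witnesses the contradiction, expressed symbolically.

Suppose for contradiction that L is regular, and let p be the pumping length.
Take w = a^p b^p a^p b^p = uu where u = a^pb^p; then w ∈ L and |w| = 4p ≥ p.
The pumping lemma gives a decomposition w = xyz where |xy| ≤ p and |y| ≥ 1.
The first p characters of w are a's, so xy (and hence y) consists only of a's. Write y = a^k, 1 ≤ k ≤ p.
Pump with i = 2: xy^2z = a^{p+k} b^p a^p b^p, of length 4p+k. Suppose this equals vv. The string starts with a and ends with b, so v does too; thus the boundary between the two copies of v is a b→a transition. There is exactly one such transition, at position 2p+k, so |v| = 2p+k and |vv| = 4p+2k ≠ 4p+k since k ≥ 1. So xy^2z ∉ L.
This contradicts the pumping lemma, so L is not regular.

a^{p+k} b^p a^p b^p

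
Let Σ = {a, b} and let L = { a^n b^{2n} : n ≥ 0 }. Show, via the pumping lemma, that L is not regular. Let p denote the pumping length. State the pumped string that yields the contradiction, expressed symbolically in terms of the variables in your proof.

Suppose for contradiction that L is regular, and let p be the pumping length.
Choose w = a^p b^{2p}, which is in L with |w| = 3p ≥ p.
Write w = xyz as guaranteed by the lemma, with |xy| ≤ p and |y| > 0.
Because |xy| ≤ p and w begins with p copies of a, we have y = a^k with 1 ≤ k ≤ p.
Pump with i = 2: xy^2z = a^{p+k} b^{2p}. For this to lie in L we would need 2p = 2(p+k), which forces k = 0. But k ≥ 1, so xy^2z ∉ L.
Contradiction. Therefore L is not regular.

a^{p+k} b^{2p}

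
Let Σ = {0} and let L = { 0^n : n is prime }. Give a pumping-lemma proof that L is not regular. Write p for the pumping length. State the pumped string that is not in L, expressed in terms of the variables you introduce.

0^{q(1+k)}

Toward a contradiction, assume L is regular with pumping length p.
Let q be a prime with q ≥ p+2 (infinitely many primes exist), and take w = 0^q ∈ L with |w| = q ≥ p.
By the pumping lemma, w = xyz with |xy| ≤ p and |y| > 0.
Then y = 0^k for some k with 1 ≤ k ≤ p.
Since 1 ≤ k ≤ p, |xz| = q-k. Pump with i = q+1: |xy^{q+1}z| = (q-k)+(q+1)k = q+qk = q(1+k), which is composite (both factors ≥ 2). So xy^{q+1}z = 0^{q(1+k)} ∉ L.
This is a contradiction; hence L is not regular.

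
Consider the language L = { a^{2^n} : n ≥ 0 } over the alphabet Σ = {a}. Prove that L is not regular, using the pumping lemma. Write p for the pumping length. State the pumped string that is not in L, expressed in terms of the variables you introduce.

a^{2^p+k}

Assume L is regular; let p be its pumping constant.
Take w = a^{2^p} ∈ L with |w| = 2^p ≥ p.
By the pumping lemma, w = xyz with |xy| ≤ p and y is nonempty.
Then y = a^k for some k with 1 ≤ k ≤ p.
Pump with i = 2: xy^2z = a^{2^p+k}. Since 1 ≤ k ≤ p < 2^p, we have 2^p < 2^p+k < 2^{p+1}, so 2^p+k is not a power of 2. So xy^2z ∉ L.
This contradicts the pumping lemma, so L is not regular.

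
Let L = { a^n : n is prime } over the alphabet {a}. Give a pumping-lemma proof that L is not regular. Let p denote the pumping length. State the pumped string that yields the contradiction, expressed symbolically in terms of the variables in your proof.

a^{q(1+k)}

Assume L is regular; let p be its pumping constant.
Let q be a prime with q ≥ p+2 (infinitely many primes exist), and take w = a^q ∈ L with |w| = q ≥ p.
Write w = xyz as guaranteed by the lemma, with |xy| ≤ p and |y| ≥ 1.
Then y = a^k for some k with 1 ≤ k ≤ p.
Since 1 ≤ k ≤ p, |xz| = q-k. Pump with i = q+1: |xy^{q+1}z| = (q-k)+(q+1)k = q+qk = q(1+k), which is composite (both factors ≥ 2). So xy^{q+1}z = a^{q(1+k)} ∉ L.
This contradicts the pumping lemma, so L is not regular.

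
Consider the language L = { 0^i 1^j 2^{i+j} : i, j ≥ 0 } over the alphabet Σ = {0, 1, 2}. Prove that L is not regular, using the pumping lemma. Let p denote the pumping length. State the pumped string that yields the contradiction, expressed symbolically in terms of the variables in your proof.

0^{p+k} 1^p 2^{2p}

Toward a contradiction, assume L is regular with pumping length p.
Take w = 0^p 1^p 2^{2p} ∈ L (with i=j=p, i+j=2p), |w| = 4p ≥ p.
Write w = xyz as guaranteed by the lemma, with |xy| ≤ p and |y| > 0.
Since the first p symbols of w are all 0's and |xy| ≤ p, y lies entirely in the leading 0-block: y = 0^k for some k with 1 ≤ k ≤ p.
Consider xy^2z = 0^{p+k} 1^p 2^{2p}. Now the 0- and 1-counts sum to 2p+k, but the 2-count is 2p ≠ 2p+k. So xy^2z ∉ L.
Contradiction. Therefore L is not regular.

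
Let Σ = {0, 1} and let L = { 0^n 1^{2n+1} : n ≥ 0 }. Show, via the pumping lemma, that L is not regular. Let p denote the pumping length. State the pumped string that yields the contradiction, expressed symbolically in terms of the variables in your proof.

Assume L is regular. Let p be the pumping length given by the pumping lemma.
Let w = 0^p 1^{2p+1} ∈ L; note |w| = 3p+1 ≥ p.
Write w = xyz as guaranteed by the lemma, with |xy| ≤ p and |y| ≥ 1.
Because |xy| ≤ p and w begins with p copies of 0, we have y = 0^k with 1 ≤ k ≤ p.
Pump with i = 2: xy^2z = 0^{p+k} 1^{2p+1}. For this to lie in L we would need 2p+1 = 2(p+k)+1, which forces k = 0. But k ≥ 1, so xy^2z ∉ L.
This contradicts the pumping lemma, so L is not regular.

0^{p+k} 1^{2p+1}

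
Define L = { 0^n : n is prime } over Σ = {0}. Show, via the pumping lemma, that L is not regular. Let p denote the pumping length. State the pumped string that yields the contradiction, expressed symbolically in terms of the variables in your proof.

0^{q(1+k)}

Assume L is regular. Let p be the pumping length given by the pumping lemma.
Let q be a prime with q ≥ p+2 (infinitely many primes exist), and take w = 0^q ∈ L with |w| = q ≥ p.
The pumping lemma gives a decomposition w = xyz where |xy| ≤ p and y is nonempty.
Then y = 0^k for some k with 1 ≤ k ≤ p.
Since 1 ≤ k ≤ p, |xz| = q-k. Pump with i = q+1: |xy^{q+1}z| = (q-k)+(q+1)k = q+qk = q(1+k), which is composite (both factors ≥ 2). So xy^{q+1}z = 0^{q(1+k)} ∉ L.
This is a contradiction; hence L is not regular.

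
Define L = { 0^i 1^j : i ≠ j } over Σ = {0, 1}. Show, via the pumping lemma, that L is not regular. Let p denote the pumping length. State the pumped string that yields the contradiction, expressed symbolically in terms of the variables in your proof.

Assume L is regular. Let p be the pumping length given by the pumping lemma.
Choose w = 0^p 1^{p+p!}. Since p ≠ p+p!, w ∈ L; and |w| ≥ p.
By the pumping lemma, w = xyz with |xy| ≤ p and |y| > 0.
Since the first p symbols of w are all 0's and |xy| ≤ p, y lies entirely in the leading 0-block: y = 0^k for some k with 1 ≤ k ≤ p.
Since 1 ≤ k ≤ p, k divides p!; set t = 1 + p!/k. Then xy^t z has p + (p!/k)·k = p + p! copies of 0. Now the 0-count equals the 1-count, so i ≠ j fails. So xy^t z = 0^{p+p!} 1^{p+p!} ∉ L.
This is a contradiction; hence L is not regular.

0^{p+p!} 1^{p+p!}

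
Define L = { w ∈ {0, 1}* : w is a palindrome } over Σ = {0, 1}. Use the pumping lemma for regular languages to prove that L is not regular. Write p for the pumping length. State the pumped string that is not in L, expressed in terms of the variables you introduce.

Assume L is regular; let p be its pumping constant.
Take w = 0^p 1 0^p, a palindrome of length 2p+1 ≥ p.
Write w = xyz as guaranteed by the lemma, with |xy| ≤ p and |y| ≥ 1.
The first p characters of w are 0's, so xy (and hence y) consists only of 0's. Write y = 0^k, 1 ≤ k ≤ p.
Pump with i = 2: xy^2z = 0^{p+k} 1 0^p. Its reverse is 0^p 1 0^{p+k}, which differs from xy^2z since k ≥ 1. So xy^2z is not a palindrome and xy^2z ∉ L.
This is a contradiction; hence L is not regular.

0^{p+k} 1 0^p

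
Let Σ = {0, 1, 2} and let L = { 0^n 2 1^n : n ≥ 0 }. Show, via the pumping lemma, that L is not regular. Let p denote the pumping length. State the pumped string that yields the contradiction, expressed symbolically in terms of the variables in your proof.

0^{p+k} 2 1^p

Assume L is regular; let p be its pumping constant.
Take w = 0^p 2 1^p ∈ L with |w| = 2p+1 ≥ p.
Write w = xyz as guaranteed by the lemma, with |xy| ≤ p and |y| > 0.
Since the first p symbols of w are all 0's and |xy| ≤ p, y lies entirely in the leading 0-block: y = 0^k for some k with 1 ≤ k ≤ p.
Pump with i = 2: xy^2z = 0^{p+k} 2 1^p, which would require p+k = p. But k ≥ 1, so xy^2z ∉ L.
This is a contradiction; hence L is not regular.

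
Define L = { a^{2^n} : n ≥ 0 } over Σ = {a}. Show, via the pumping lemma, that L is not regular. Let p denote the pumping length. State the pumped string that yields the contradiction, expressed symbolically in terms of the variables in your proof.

a^{2^p+k}

Toward a contradiction, assume L is regular with pumping length p.
Take w = a^{2^p} ∈ L with |w| = 2^p ≥ p.
Write w = xyz as guaranteed by the lemma, with |xy| ≤ p and y is nonempty.
Then y = a^k for some k with 1 ≤ k ≤ p.
Pump with i = 2: xy^2z = a^{2^p+k}. Since 1 ≤ k ≤ p < 2^p, we have 2^p < 2^p+k < 2^{p+1}, so 2^p+k is not a power of 2. So xy^2z ∉ L.
This contradicts the pumping lemma, so L is not regular.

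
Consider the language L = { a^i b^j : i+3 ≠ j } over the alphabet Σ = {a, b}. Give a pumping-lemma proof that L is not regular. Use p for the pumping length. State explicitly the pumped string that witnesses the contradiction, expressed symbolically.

a^{p+p!} b^{p+p!+3}

Assume L is regular. Let p be the pumping length given by the pumping lemma.
Choose w = a^p b^{p+p!+3}. Since p ≠ (p+p!+3)-3 = p+p!, w ∈ L; and |w| ≥ p.
By the pumping lemma, w = xyz with |xy| ≤ p and |y| ≥ 1.
Because |xy| ≤ p and w begins with p copies of a, we have y = a^k with 1 ≤ k ≤ p.
Since 1 ≤ k ≤ p, k divides p!; set t = 1 + p!/k. Then xy^t z has p + (p!/k)·k = p + p! copies of a. Now the a-count is p+p! and (b-count)-3 = (p+p!+3)-3 = p+p!, so i+3 ≠ j fails. So xy^t z = a^{p+p!} b^{p+p!+3} ∉ L.
This is a contradiction; hence L is not regular.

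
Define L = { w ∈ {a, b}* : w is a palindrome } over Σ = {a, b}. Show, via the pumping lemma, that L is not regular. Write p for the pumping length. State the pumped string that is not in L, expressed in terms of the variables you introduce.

a^{p+k} b a^p

Assume L is regular. Let p be the pumping length given by the pumping lemma.
Take w = a^p b a^p, a palindrome of length 2p+1 ≥ p.
The pumping lemma gives a decomposition w = xyz where |xy| ≤ p and y is nonempty.
The first p characters of w are a's, so xy (and hence y) consists only of a's. Write y = a^k, 1 ≤ k ≤ p.
Pump with i = 2: xy^2z = a^{p+k} b a^p. Its reverse is a^p b a^{p+k}, which differs from xy^2z since k ≥ 1. So xy^2z is not a palindrome and xy^2z ∉ L.
This is a contradiction; hence L is not regular.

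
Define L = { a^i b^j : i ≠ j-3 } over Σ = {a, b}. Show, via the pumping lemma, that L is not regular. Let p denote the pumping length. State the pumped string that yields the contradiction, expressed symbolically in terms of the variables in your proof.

a^{p+p!} b^{p+p!+3}

Assume L is regular; let p be its pumping constant.
Choose w = a^p b^{p+p!+3}. Since p ≠ (p+p!+3)-3 = p+p!, w ∈ L; and |w| ≥ p.
By the pumping lemma, w = xyz with |xy| ≤ p and |y| > 0.
The first p characters of w are a's, so xy (and hence y) consists only of a's. Write y = a^k, 1 ≤ k ≤ p.
Since 1 ≤ k ≤ p, k divides p!; set t = 1 + p!/k. Then xy^t z has p + (p!/k)·k = p + p! copies of a. Now the a-count is p+p! and (b-count)-3 = (p+p!+3)-3 = p+p!, so i ≠ j-3 fails. So xy^t z = a^{p+p!} b^{p+p!+3} ∉ L.
Contradiction. Therefore L is not regular.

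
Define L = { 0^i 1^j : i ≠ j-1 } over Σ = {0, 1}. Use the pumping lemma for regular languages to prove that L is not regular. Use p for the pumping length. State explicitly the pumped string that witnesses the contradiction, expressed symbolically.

0^{p+p!} 1^{p+p!+1}

Toward a contradiction, assume L is regular with pumping length p.
Choose w = 0^p 1^{p+p!+1}. Since p ≠ (p+p!+1)-1 = p+p!, w ∈ L; and |w| ≥ p.
Write w = xyz as guaranteed by the lemma, with |xy| ≤ p and |y| > 0.
Since the first p symbols of w are all 0's and |xy| ≤ p, y lies entirely in the leading 0-block: y = 0^k for some k with 1 ≤ k ≤ p.
Since 1 ≤ k ≤ p, k divides p!; set t = 1 + p!/k. Then xy^t z has p + (p!/k)·k = p + p! copies of 0. Now the 0-count is p+p! and (1-count)-1 = (p+p!+1)-1 = p+p!, so i ≠ j-1 fails. So xy^t z = 0^{p+p!} 1^{p+p!+1} ∉ L.
This is a contradiction; hence L is not regular.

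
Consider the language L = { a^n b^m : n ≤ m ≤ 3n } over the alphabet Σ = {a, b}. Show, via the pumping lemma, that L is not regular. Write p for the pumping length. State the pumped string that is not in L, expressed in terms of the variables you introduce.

Assume L is regular. Let p be the pumping length given by the pumping lemma.
Take w = a^p b^p ∈ L (since p ≤ p ≤ 3p), with |w| = 2p ≥ p.
The pumping lemma gives a decomposition w = xyz where |xy| ≤ p and y is nonempty.
Because |xy| ≤ p and w begins with p copies of a, we have y = a^k with 1 ≤ k ≤ p.
Pump with i = 2: xy^2z = a^{p+k} b^p. Now n = p+k > p = m, so the condition n ≤ m fails. Thus xy^2z ∉ L.
This is a contradiction; hence L is not regular.

a^{p+k} b^p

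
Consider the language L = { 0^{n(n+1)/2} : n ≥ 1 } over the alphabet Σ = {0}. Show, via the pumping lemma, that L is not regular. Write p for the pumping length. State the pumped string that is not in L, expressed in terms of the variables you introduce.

Suppose for contradiction that L is regular, and let p be the pumping length.
Take w = 0^{p(p+1)/2} ∈ L with |w| = p(p+1)/2 ≥ p.
By the pumping lemma, w = xyz with |xy| ≤ p and y is nonempty.
Then y = 0^k for some k with 1 ≤ k ≤ p.
Pump with i = 2: xy^2z = 0^{p(p+1)/2+k}. Since 1 ≤ k ≤ p, p(p+1)/2 < p(p+1)/2+k ≤ p(p+1)/2+p < (p+1)(p+2)/2, so p(p+1)/2+k is strictly between consecutive triangular numbers. So xy^2z ∉ L.
This is a contradiction; hence L is not regular.

0^{p(p+1)/2+k}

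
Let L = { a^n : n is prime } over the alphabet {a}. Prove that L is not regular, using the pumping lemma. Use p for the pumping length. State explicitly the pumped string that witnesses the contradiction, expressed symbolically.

Toward a contradiction, assume L is regular with pumping length p.
Let q be a prime with q ≥ p+2 (infinitely many primes exist), and take w = a^q ∈ L with |w| = q ≥ p.
The pumping lemma gives a decomposition w = xyz where |xy| ≤ p and |y| ≥ 1.
Then y = a^k for some k with 1 ≤ k ≤ p.
Since 1 ≤ k ≤ p, |xz| = q-k. Pump with i = q+1: |xy^{q+1}z| = (q-k)+(q+1)k = q+qk = q(1+k), which is composite (both factors ≥ 2). So xy^{q+1}z = a^{q(1+k)} ∉ L.
This contradicts the pumping lemma, so L is not regular.

a^{q(1+k)}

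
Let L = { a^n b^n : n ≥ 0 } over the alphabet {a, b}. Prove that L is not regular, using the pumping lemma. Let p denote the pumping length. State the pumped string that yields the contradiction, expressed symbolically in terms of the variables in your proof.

Assume L is regular. Let p be the pumping length given by the pumping lemma.
Let w = a^p b^p ∈ L; note |w| = 2p ≥ p.
By the pumping lemma, w = xyz with |xy| ≤ p and y is nonempty.
Because |xy| ≤ p and w begins with p copies of a, we have y = a^k with 1 ≤ k ≤ p.
Pump with i = 2: xy^2z = a^{p+k} b^p. For this to lie in L we would need p = p+k, which forces k = 0. But k ≥ 1, so xy^2z ∉ L.
This contradicts the pumping lemma, so L is not regular.

a^{p+k} b^p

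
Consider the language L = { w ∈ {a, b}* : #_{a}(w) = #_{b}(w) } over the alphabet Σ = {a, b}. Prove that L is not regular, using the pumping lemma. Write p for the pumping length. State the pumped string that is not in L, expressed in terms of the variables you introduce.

Assume L is regular; let p be its pumping constant.
Choose w = a^p b^p ∈ L with |w| = 2p ≥ p.
By the pumping lemma, w = xyz with |xy| ≤ p and y is nonempty.
Because |xy| ≤ p and w begins with p copies of a, we have y = a^k with 1 ≤ k ≤ p.
Pump with i = 2: xy^2z = a^{p+k} b^p has p+k occurrences of a but only p of b. Since k ≥ 1 the counts differ, so xy^2z ∉ L.
Contradiction. Therefore L is not regular.

a^{p+k} b^p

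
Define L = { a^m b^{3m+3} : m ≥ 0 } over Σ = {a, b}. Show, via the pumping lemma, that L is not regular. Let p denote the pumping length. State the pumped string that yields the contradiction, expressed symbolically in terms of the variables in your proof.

a^{p+k} b^{3p+3}

Assume L is regular; let p be its pumping constant.
Choose w = a^p b^{3p+3}, which is in L with |w| = 4p+3 ≥ p.
The pumping lemma gives a decomposition w = xyz where |xy| ≤ p and y is nonempty.
Since the first p symbols of w are all a's and |xy| ≤ p, y lies entirely in the leading a-block: y = a^k for some k with 1 ≤ k ≤ p.
Pump with i = 2: xy^2z = a^{p+k} b^{3p+3}. For this to lie in L we would need 3p+3 = 3(p+k)+3, which forces k = 0. But k ≥ 1, so xy^2z ∉ L.
This contradicts the pumping lemma, so L is not regular.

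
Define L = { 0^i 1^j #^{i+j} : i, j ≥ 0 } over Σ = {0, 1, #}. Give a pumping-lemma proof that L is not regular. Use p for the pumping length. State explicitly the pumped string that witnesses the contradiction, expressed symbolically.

0^{p+k} 1^p #^{2p}

Assume L is regular; let p be its pumping constant.
Take w = 0^p 1^p #^{2p} ∈ L (with i=j=p, i+j=2p), |w| = 4p ≥ p.
By the pumping lemma, w = xyz with |xy| ≤ p and y is nonempty.
Since the first p symbols of w are all 0's and |xy| ≤ p, y lies entirely in the leading 0-block: y = 0^k for some k with 1 ≤ k ≤ p.
Consider xy^2z = 0^{p+k} 1^p #^{2p}. Now the 0- and 1-counts sum to 2p+k, but the #-count is 2p ≠ 2p+k. So xy^2z ∉ L.
This contradicts the pumping lemma, so L is not regular.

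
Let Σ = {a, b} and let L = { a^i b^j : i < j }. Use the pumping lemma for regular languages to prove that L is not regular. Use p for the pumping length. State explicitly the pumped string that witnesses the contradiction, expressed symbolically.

a^{p+k} b^{p+1}

Toward a contradiction, assume L is regular with pumping length p.
Choose w = a^p b^{p+1} ∈ L, with |w| = 2p+1 ≥ p.
Write w = xyz as guaranteed by the lemma, with |xy| ≤ p and y is nonempty.
Since the first p symbols of w are all a's and |xy| ≤ p, y lies entirely in the leading a-block: y = a^k for some k with 1 ≤ k ≤ p.
Consider xy^2z = a^{p+k} b^{p+1}. Since k ≥ 1, the a-count p+k is at least p+1, so i < j fails; thus xy^2z ∉ L.
This is a contradiction; hence L is not regular.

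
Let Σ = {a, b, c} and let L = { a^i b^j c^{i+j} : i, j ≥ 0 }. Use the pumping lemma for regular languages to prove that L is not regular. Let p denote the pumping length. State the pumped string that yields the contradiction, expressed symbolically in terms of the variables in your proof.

a^{p+k} b^p c^{2p}

Assume L is regular. Let p be the pumping length given by the pumping lemma.
Take w = a^p b^p c^{2p} ∈ L (with i=j=p, i+j=2p), |w| = 4p ≥ p.
By the pumping lemma, w = xyz with |xy| ≤ p and y is nonempty.
Because |xy| ≤ p and w begins with p copies of a, we have y = a^k with 1 ≤ k ≤ p.
Consider xy^2z = a^{p+k} b^p c^{2p}. Now the a- and b-counts sum to 2p+k, but the c-count is 2p ≠ 2p+k. So xy^2z ∉ L.
This contradicts the pumping lemma, so L is not regular.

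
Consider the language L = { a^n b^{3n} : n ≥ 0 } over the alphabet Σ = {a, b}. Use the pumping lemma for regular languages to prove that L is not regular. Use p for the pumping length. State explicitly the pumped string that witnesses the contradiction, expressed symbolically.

Assume L is regular. Let p be the pumping length given by the pumping lemma.
Choose w = a^p b^{3p}, which is in L with |w| = 4p ≥ p.
The pumping lemma gives a decomposition w = xyz where |xy| ≤ p and |y| ≥ 1.
The first p characters of w are a's, so xy (and hence y) consists only of a's. Write y = a^k, 1 ≤ k ≤ p.
Pump with i = 2: xy^2z = a^{p+k} b^{3p}. For this to lie in L we would need 3p = 3(p+k), which forces k = 0. But k ≥ 1, so xy^2z ∉ L.
Contradiction. Therefore L is not regular.

a^{p+k} b^{3p}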